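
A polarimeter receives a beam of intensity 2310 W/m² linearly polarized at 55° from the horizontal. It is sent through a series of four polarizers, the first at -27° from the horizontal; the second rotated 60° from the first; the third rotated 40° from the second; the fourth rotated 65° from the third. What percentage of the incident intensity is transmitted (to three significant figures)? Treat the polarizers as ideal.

By Malus's law, I₁ = 2310 W/m² · cos²(82°) = 44.74 W/m².
I₂ = I₁ · cos²(60°) = 44.74 · 0.25 = 11.19 W/m².
I₃ = I₂ · cos²(40°) = 11.19 · 0.5868 = 6.564 W/m².
I₄ = I₃ · cos²(65°) = 6.564 · 0.1786 = 1.172 W/m².
That is 0.05075% of the incident intensity.

≈ 0.0508%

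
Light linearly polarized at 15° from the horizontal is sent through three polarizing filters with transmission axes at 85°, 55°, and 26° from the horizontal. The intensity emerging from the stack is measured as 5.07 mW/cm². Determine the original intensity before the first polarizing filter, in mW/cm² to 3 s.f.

I₀ ≈ 75.5 mW/cm²

By Malus's law, I₁ = I₀ cos²(85° − 15°) = I₀ cos²(70°) = 0.117 I₀.
I₂ = I₁ cos²(55° − 85°) = 0.117 I₀ · cos²(30°) = 0.08773 I₀.
I₃ = I₂ cos²(26° − 55°) = 0.08773 I₀ · cos²(29°) = 0.06711 I₀.
So 5.07 mW/cm² = 0.06711 I₀, giving I₀ = 5.07/0.06711 = 75.54 mW/cm².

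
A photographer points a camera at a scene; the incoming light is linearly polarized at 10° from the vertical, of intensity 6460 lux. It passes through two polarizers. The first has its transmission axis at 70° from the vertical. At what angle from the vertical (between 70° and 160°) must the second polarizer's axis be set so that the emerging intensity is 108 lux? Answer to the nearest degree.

θ ≈ 145°

I₁ = I₀ cos²(70° − 10°) = I₀ cos²(60°) = 0.25 I₀.
Target fraction: 108 / 6460 lux = 0.01672 of I₀.
Need I₂/I₀ = 0.01672, so cos²(θ − 70°) = 0.01672 / 0.25 = 0.06687.
θ − 70° = arccos(√0.06687) = 75.0°, giving θ ≈ 70 + 75.0 = 145.0°.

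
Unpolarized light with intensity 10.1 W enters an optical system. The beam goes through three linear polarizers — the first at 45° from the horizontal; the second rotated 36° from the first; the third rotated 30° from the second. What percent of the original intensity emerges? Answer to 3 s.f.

Unpolarized light through the first polarizer → I₁ = 10.1 W/2 = 5.05 W, polarized at 45°.
I₂ = I₁ · cos²(36°) = 5.05 · 0.6545 = 3.305 W.
I₃ = I₂ · cos²(30°) = 3.305 · 0.75 = 2.479 W.
That is 24.54% of the incident intensity.

≈ 24.5%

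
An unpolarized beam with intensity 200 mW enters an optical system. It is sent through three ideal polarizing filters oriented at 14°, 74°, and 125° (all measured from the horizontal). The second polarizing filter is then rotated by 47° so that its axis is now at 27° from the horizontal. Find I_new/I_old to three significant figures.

Before rotation:
Unpolarized light through the first polarizer → I₁ = ½ I₀, now polarized at 14°.
I₂ = I₁ cos²(74° − 14°) = 0.5 I₀ · cos²(60°) = 0.125 I₀.
I₃ = I₂ cos²(125° − 74°) = 0.125 I₀ · cos²(51°) = 0.04951 I₀.
After rotation:
Unpolarized light through the first polarizer → I₁ = ½ I₀, now polarized at 14°.
I₂ = I₁ cos²(27° − 14°) = 0.5 I₀ · cos²(13°) = 0.4747 I₀.
Angle between axes 2 and 3: 82°. I₃ = 0.4747 I₀ · cos²(82°) = 0.009195 I₀.
Ratio = 0.009195 / 0.04951 = 0.1857.

I_new/I_old ≈ 0.186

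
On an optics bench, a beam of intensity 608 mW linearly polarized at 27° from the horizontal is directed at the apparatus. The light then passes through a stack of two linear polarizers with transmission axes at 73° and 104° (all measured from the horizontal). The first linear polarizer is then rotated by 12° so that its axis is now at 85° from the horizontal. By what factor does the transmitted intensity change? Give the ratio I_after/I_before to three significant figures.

I_new/I_old ≈ 0.708

Before rotation:
I₁ = I₀ cos²(73° − 27°) = I₀ cos²(46°) = 0.4826 I₀.
I₂ = I₁ cos²(104° − 73°) = 0.4826 I₀ · cos²(31°) = 0.3545 I₀.
After rotation:
I₁ = I₀ cos²(85° − 27°) = I₀ cos²(58°) = 0.2808 I₀.
I₂ = I₁ cos²(104° − 85°) = 0.2808 I₀ · cos²(19°) = 0.251 I₀.
Ratio = 0.251 / 0.3545 = 0.7081.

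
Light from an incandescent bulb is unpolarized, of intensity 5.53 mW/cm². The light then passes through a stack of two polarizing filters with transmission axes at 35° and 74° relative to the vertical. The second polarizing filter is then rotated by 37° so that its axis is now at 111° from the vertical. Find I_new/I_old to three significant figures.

Before rotation:
Unpolarized light through the first polarizer → I₁ = ½ I₀, now polarized at 35°.
I₂ = I₁ cos²(74° − 35°) = 0.5 I₀ · cos²(39°) = 0.302 I₀.
After rotation:
Unpolarized light through the first polarizer → I₁ = ½ I₀, now polarized at 35°.
I₂ = I₁ cos²(111° − 35°) = 0.5 I₀ · cos²(76°) = 0.02926 I₀.
Ratio = 0.02926 / 0.302 = 0.0969.

I_new/I_old ≈ 0.0969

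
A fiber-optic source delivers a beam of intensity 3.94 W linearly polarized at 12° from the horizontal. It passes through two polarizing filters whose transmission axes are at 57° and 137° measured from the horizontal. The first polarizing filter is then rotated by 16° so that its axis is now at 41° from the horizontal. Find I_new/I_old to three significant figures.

Before rotation:
By Malus's law, I₁ = I₀ cos²(57° − 12°) = I₀ cos²(45°) = 0.5 I₀.
I₂ = I₁ cos²(137° − 57°) = 0.5 I₀ · cos²(80°) = 0.01508 I₀.
After rotation:
I₁ = I₀ cos²(41° − 12°) = I₀ cos²(29°) = 0.765 I₀.
Angle between axes 1 and 2: 84°. I₂ = 0.765 I₀ · cos²(84°) = 0.008358 I₀.
Ratio = 0.008358 / 0.01508 = 0.5544.

I_new/I_old ≈ 0.554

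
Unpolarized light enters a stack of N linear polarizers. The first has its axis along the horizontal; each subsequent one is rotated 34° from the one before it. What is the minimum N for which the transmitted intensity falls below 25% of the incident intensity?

First polarizer halves the unpolarized light: factor 1/2.
Each further stage multiplies by cos²(34°) = 0.6873.
After N polarizers: T = 0.5·0.6873^(N−1). Require T < 0.25 ⇒ N−1 > ln(0.25/0.5)/ln(0.6873) = 1.85, so N−1 ≥ 2 and N = 3.
Check: N=3 gives T = 0.2362 < 0.25; N=2 gives T = 0.3437.

N = 3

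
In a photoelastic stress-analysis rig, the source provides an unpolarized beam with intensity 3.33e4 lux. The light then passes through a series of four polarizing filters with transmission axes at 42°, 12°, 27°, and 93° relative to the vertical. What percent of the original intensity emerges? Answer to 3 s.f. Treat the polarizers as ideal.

Unpolarized light through the first polarizer → I₁ = 3.33e4 lux/2 = 1.665e+04 lux, polarized at 42°.
I₂ = I₁ · cos²(30°) = 1.665e+04 · 0.75 = 1.249e+04 lux.
I₃ = I₂ · cos²(15°) = 1.249e+04 · 0.933 = 1.165e+04 lux.
I₄ = I₃ · cos²(66°) = 1.165e+04 · 0.1654 = 1927 lux.
That is 5.788% of the incident intensity.

≈ 5.79%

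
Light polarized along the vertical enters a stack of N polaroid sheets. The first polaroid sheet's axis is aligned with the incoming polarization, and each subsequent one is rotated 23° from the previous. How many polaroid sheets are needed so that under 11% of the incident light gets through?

First polarizer is aligned with the polarization: full transmission.
Each further stage multiplies by cos²(23°) = 0.8473.
After N polarizers: T = 0.8473^(N−1). Require T < 0.11 ⇒ N−1 > ln(0.11)/ln(0.8473) = 13.32, so N−1 ≥ 14 and N = 15.
Check: N=15 gives T = 0.09834 < 0.11; N=14 gives T = 0.1161.

N = 15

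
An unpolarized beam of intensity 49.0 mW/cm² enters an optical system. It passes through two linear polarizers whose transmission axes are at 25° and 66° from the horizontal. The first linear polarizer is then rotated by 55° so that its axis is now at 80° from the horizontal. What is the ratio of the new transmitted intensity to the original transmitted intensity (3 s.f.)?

Before rotation:
Unpolarized light through the first polarizer → I₁ = ½ I₀, now polarized at 25°.
I₂ = I₁ cos²(66° − 25°) = 0.5 I₀ · cos²(41°) = 0.2848 I₀.
After rotation:
Unpolarized light through the first polarizer → I₁ = ½ I₀, now polarized at 80°.
I₂ = I₁ cos²(66° − 80°) = 0.5 I₀ · cos²(14°) = 0.4707 I₀.
Ratio = 0.4707 / 0.2848 = 1.653.

I_new/I_old ≈ 1.65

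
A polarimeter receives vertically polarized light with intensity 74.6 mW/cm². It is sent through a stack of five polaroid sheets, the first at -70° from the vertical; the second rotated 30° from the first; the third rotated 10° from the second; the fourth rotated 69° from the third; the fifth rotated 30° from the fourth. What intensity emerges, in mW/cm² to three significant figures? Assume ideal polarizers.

I ≈ 0.611 mW/cm²

By Malus's law, I₁ = 74.6 mW/cm² · cos²(70°) = 8.727 mW/cm².
I₂ = I₁ · cos²(30°) = 8.727 · 0.75 = 6.545 mW/cm².
I₃ = I₂ · cos²(10°) = 6.545 · 0.9698 = 6.348 mW/cm².
I₄ = I₃ · cos²(69°) = 6.348 · 0.1284 = 0.8152 mW/cm².
I₅ = I₄ · cos²(30°) = 0.8152 · 0.75 = 0.6114 mW/cm².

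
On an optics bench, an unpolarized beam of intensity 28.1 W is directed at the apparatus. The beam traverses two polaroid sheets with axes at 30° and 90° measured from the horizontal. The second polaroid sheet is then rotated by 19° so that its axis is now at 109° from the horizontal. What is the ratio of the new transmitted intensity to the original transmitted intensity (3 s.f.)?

Before rotation:
Unpolarized light through the first polarizer → I₁ = ½ I₀, now polarized at 30°.
I₂ = I₁ cos²(90° − 30°) = 0.5 I₀ · cos²(60°) = 0.125 I₀.
After rotation:
Unpolarized light through the first polarizer → I₁ = ½ I₀, now polarized at 30°.
I₂ = I₁ cos²(109° − 30°) = 0.5 I₀ · cos²(79°) = 0.0182 I₀.
Ratio = 0.0182 / 0.125 = 0.1456.

I_new/I_old ≈ 0.146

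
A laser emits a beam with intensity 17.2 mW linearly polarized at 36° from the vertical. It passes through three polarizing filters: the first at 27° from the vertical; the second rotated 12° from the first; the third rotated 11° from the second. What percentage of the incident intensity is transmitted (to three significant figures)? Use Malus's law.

≈ 89.9%

By Malus's law, I₁ = 17.2 mW · cos²(9°) = 16.78 mW.
I₂ = I₁ · cos²(12°) = 16.78 · 0.9568 = 16.05 mW.
I₃ = I₂ · cos²(11°) = 16.05 · 0.9636 = 15.47 mW.
That is 89.94% of the incident intensity.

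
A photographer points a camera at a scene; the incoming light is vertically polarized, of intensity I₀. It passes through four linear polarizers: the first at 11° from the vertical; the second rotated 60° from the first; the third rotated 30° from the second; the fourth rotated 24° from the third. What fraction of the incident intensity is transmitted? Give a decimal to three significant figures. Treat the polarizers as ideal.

≈ 0.151 I₀

By Malus's law, I₁ = I₀ cos²(11° − 0°) = I₀ cos²(11°) = 0.9636 I₀.
I₂ = I₁ cos²(60°) = 0.9636 · 0.25 I₀ = 0.2409 I₀.
I₃ = I₂ cos²(30°) = 0.2409 · 0.75 I₀ = 0.1807 I₀.
I₄ = I₃ cos²(24°) = 0.1807 · 0.8346 I₀ = 0.1508 I₀.
Transmitted fraction = 0.1508.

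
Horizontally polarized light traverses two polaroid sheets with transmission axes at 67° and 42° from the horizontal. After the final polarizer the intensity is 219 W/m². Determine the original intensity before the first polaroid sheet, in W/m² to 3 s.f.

I₀ ≈ 1750 W/m²

I₁ = I₀ cos²(67° − 0°) = I₀ cos²(67°) = 0.1527 I₀.
I₂ = I₁ cos²(42° − 67°) = 0.1527 I₀ · cos²(25°) = 0.1254 I₀.
So 219 W/m² = 0.1254 I₀, giving I₀ = 219/0.1254 = 1746 W/m².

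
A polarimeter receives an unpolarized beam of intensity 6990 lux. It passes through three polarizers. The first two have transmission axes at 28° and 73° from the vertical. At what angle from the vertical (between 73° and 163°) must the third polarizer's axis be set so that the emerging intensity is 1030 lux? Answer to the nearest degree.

θ ≈ 113°

Unpolarized light through the first polarizer → I₁ = ½ I₀, now polarized at 28°.
I₂ = I₁ cos²(73° − 28°) = 0.5 I₀ · cos²(45°) = 0.25 I₀.
Target fraction: 1030 / 6990 lux = 0.1474 of I₀.
Need I₃/I₀ = 0.1474, so cos²(θ − 73°) = 0.1474 / 0.25 = 0.5894.
θ − 73° = arccos(√0.5894) = 39.8°, giving θ ≈ 73 + 39.8 = 112.8°.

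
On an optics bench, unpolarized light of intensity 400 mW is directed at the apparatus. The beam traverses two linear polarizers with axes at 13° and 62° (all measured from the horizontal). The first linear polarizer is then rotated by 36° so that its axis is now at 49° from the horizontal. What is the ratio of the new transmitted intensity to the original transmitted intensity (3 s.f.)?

I_new/I_old ≈ 2.21

Before rotation:
Unpolarized light through the first polarizer → I₁ = ½ I₀, now polarized at 13°.
I₂ = I₁ cos²(62° − 13°) = 0.5 I₀ · cos²(49°) = 0.2152 I₀.
After rotation:
Unpolarized light through the first polarizer → I₁ = ½ I₀, now polarized at 49°.
I₂ = I₁ cos²(62° − 49°) = 0.5 I₀ · cos²(13°) = 0.4747 I₀.
Ratio = 0.4747 / 0.2152 = 2.206.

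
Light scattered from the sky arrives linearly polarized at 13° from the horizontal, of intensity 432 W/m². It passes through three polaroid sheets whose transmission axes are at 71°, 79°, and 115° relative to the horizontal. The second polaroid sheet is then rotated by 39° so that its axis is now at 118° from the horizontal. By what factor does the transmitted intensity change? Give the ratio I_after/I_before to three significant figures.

I_new/I_old ≈ 0.723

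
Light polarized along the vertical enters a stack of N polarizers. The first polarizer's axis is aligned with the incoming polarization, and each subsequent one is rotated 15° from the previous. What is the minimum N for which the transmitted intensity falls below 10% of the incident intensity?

First polarizer is aligned with the polarization: full transmission.
Each further stage multiplies by cos²(15°) = 0.933.
After N polarizers: T = 0.933^(N−1). Require T < 0.10 ⇒ N−1 > ln(0.10)/ln(0.933) = 33.21, so N−1 ≥ 34 and N = 35.
Check: N=35 gives T = 0.09466 < 0.10; N=34 gives T = 0.1015.

N = 35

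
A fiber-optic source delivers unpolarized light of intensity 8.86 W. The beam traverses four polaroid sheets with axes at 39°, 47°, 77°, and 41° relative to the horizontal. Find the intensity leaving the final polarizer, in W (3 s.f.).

Unpolarized light through the first polarizer → I₁ = 8.86 W/2 = 4.43 W, polarized at 39°.
I₂ = I₁ · cos²(8°) = 4.43 · 0.9806 = 4.344 W.
I₃ = I₂ · cos²(30°) = 4.344 · 0.75 = 3.258 W.
I₄ = I₃ · cos²(36°) = 3.258 · 0.6545 = 2.132 W.

I ≈ 2.13 W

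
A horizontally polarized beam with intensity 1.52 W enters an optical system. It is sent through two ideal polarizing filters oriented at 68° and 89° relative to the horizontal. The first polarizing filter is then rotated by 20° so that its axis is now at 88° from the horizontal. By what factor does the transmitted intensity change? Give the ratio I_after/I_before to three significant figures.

Before rotation:
I₁ = I₀ cos²(68° − 0°) = I₀ cos²(68°) = 0.1403 I₀.
I₂ = I₁ cos²(89° − 68°) = 0.1403 I₀ · cos²(21°) = 0.1223 I₀.
After rotation:
I₁ = I₀ cos²(88° − 0°) = I₀ cos²(88°) = 0.001218 I₀.
I₂ = I₁ cos²(89° − 88°) = 0.001218 I₀ · cos²(1°) = 0.001218 I₀.
Ratio = 0.001218 / 0.1223 = 0.009955.

I_new/I_old ≈ 0.00996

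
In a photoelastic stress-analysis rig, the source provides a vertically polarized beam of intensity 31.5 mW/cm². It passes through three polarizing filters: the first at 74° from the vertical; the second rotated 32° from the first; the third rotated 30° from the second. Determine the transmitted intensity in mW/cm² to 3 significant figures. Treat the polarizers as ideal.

I ≈ 1.29 mW/cm²

I₁ = 31.5 mW/cm² · cos²(74°) = 2.393 mW/cm².
I₂ = I₁ · cos²(32°) = 2.393 · 0.7192 = 1.721 mW/cm².
I₃ = I₂ · cos²(30°) = 1.721 · 0.75 = 1.291 mW/cm².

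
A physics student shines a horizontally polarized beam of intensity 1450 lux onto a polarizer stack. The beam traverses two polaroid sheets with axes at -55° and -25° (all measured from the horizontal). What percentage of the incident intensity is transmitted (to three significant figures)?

I₁ = 1450 lux · cos²(55°) = 477 lux.
I₂ = I₁ · cos²(30°) = 477 · 0.75 = 357.8 lux.
That is 24.67% of the incident intensity.

≈ 24.7%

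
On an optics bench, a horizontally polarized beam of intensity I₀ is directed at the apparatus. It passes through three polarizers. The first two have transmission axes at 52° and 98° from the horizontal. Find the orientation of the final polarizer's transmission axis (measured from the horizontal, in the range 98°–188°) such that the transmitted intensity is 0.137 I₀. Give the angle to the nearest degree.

By Malus's law, I₁ = I₀ cos²(52° − 0°) = I₀ cos²(52°) = 0.379 I₀.
I₂ = I₁ cos²(98° − 52°) = 0.379 I₀ · cos²(46°) = 0.1829 I₀.
Need I₃/I₀ = 0.137, so cos²(θ − 98°) = 0.137 / 0.1829 = 0.749.
θ − 98° = arccos(√0.749) = 30.1°, giving θ ≈ 98 + 30.1 = 128.1°.

θ ≈ 128°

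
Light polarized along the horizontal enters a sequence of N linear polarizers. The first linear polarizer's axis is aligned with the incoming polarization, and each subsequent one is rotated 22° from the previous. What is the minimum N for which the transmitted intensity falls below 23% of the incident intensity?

First polarizer is aligned with the polarization: full transmission.
Each further stage multiplies by cos²(22°) = 0.8597.
After N polarizers: T = 0.8597^(N−1). Require T < 0.23 ⇒ N−1 > ln(0.23)/ln(0.8597) = 9.72, so N−1 ≥ 10 and N = 11.
Check: N=11 gives T = 0.2205 < 0.23; N=10 gives T = 0.2564.

N = 11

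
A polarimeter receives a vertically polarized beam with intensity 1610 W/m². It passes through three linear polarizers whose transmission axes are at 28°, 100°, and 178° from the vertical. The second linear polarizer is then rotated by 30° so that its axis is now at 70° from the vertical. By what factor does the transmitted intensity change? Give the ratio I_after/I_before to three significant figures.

I_new/I_old ≈ 12.8

Before rotation:
I₁ = I₀ cos²(28° − 0°) = I₀ cos²(28°) = 0.7796 I₀.
I₂ = I₁ cos²(100° − 28°) = 0.7796 I₀ · cos²(72°) = 0.07444 I₀.
I₃ = I₂ cos²(178° − 100°) = 0.07444 I₀ · cos²(78°) = 0.003218 I₀.
After rotation:
I₁ = I₀ cos²(28° − 0°) = I₀ cos²(28°) = 0.7796 I₀.
I₂ = I₁ cos²(70° − 28°) = 0.7796 I₀ · cos²(42°) = 0.4305 I₀.
Angle between axes 2 and 3: 72°. I₃ = 0.4305 I₀ · cos²(72°) = 0.04111 I₀.
Ratio = 0.04111 / 0.003218 = 12.78.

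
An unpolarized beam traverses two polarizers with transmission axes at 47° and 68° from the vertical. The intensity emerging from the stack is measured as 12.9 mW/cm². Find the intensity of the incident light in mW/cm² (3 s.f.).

I₀ ≈ 29.6 mW/cm²

Unpolarized light through the first polarizer → I₁ = ½ I₀, now polarized at 47°.
I₂ = I₁ cos²(68° − 47°) = 0.5 I₀ · cos²(21°) = 0.4358 I₀.
So 12.9 mW/cm² = 0.4358 I₀, giving I₀ = 12.9/0.4358 = 29.6 mW/cm².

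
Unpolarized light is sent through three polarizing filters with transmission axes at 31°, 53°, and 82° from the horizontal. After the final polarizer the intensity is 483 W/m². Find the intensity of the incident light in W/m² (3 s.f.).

I₀ ≈ 1470 W/m²

Unpolarized light through the first polarizer → I₁ = ½ I₀, now polarized at 31°.
I₂ = I₁ cos²(53° − 31°) = 0.5 I₀ · cos²(22°) = 0.4298 I₀.
I₃ = I₂ cos²(82° − 53°) = 0.4298 I₀ · cos²(29°) = 0.3288 I₀.
So 483 W/m² = 0.3288 I₀, giving I₀ = 483/0.3288 = 1469 W/m².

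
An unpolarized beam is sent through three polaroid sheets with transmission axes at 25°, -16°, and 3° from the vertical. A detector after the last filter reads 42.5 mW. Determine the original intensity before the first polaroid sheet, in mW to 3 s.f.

I₀ ≈ 167 mW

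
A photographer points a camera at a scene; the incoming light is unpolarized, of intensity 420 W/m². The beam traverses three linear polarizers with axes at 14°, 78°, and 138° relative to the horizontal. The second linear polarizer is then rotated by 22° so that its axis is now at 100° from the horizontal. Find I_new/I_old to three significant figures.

I_new/I_old ≈ 0.0629

Before rotation:
Unpolarized light through the first polarizer → I₁ = ½ I₀, now polarized at 14°.
I₂ = I₁ cos²(78° − 14°) = 0.5 I₀ · cos²(64°) = 0.09608 I₀.
I₃ = I₂ cos²(138° − 78°) = 0.09608 I₀ · cos²(60°) = 0.02402 I₀.
After rotation:
Unpolarized light through the first polarizer → I₁ = ½ I₀, now polarized at 14°.
I₂ = I₁ cos²(100° − 14°) = 0.5 I₀ · cos²(86°) = 0.002433 I₀.
I₃ = I₂ cos²(138° − 100°) = 0.002433 I₀ · cos²(38°) = 0.001511 I₀.
Ratio = 0.001511 / 0.02402 = 0.06289.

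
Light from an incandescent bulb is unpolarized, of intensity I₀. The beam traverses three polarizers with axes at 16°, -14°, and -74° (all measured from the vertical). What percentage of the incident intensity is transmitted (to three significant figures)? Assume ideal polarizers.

Unpolarized light through the first polarizer → I₁ = ½ I₀, now polarized at 16°.
I₂ = I₁ cos²(-14° − 16°) = 0.5 I₀ · cos²(30°) = 0.375 I₀.
I₃ = I₂ cos²(-74° + 14°) = 0.375 I₀ · cos²(60°) = 0.09375 I₀.
That is 9.375% of the incident intensity.

≈ 9.38%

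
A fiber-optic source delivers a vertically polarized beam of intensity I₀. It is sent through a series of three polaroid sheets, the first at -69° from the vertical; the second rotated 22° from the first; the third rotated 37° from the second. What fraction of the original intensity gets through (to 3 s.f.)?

≈ 0.0704 I₀

I₁ = I₀ cos²(-69° − 0°) = I₀ cos²(69°) = 0.1284 I₀.
I₂ = I₁ cos²(22°) = 0.1284 · 0.8597 I₀ = 0.1104 I₀.
I₃ = I₂ cos²(37°) = 0.1104 · 0.6378 I₀ = 0.07042 I₀.
Transmitted fraction = 0.07042.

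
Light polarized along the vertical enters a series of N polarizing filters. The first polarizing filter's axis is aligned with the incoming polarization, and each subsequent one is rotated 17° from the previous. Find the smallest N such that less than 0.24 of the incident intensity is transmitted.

First polarizer is aligned with the polarization: full transmission.
Each further stage multiplies by cos²(17°) = 0.9145.
After N polarizers: T = 0.9145^(N−1). Require T < 0.24 ⇒ N−1 > ln(0.24)/ln(0.9145) = 15.97, so N−1 ≥ 16 and N = 17.
Check: N=17 gives T = 0.2394 < 0.24; N=16 gives T = 0.2618.

N = 17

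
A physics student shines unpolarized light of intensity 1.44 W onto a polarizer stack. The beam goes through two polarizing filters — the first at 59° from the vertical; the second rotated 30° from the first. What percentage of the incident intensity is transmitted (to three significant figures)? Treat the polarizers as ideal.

Unpolarized light through the first polarizer → I₁ = 1.44 W/2 = 0.72 W, polarized at 59°.
I₂ = I₁ · cos²(30°) = 0.72 · 0.75 = 0.54 W.
That is 37.5% of the incident intensity.

≈ 37.5%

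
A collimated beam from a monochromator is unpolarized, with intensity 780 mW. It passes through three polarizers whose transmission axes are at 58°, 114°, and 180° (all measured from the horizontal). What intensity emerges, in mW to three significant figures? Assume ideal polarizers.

Unpolarized light through the first polarizer → I₁ = 780 mW/2 = 390 mW, polarized at 58°.
I₂ = I₁ · cos²(56°) = 390 · 0.3127 = 122 mW.
I₃ = I₂ · cos²(66°) = 122 · 0.1654 = 20.18 mW.

I ≈ 20.2 mW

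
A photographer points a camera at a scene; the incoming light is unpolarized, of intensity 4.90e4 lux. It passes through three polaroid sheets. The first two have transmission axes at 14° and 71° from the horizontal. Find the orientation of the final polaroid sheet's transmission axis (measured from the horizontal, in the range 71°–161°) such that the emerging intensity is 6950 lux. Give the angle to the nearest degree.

θ ≈ 83°

Unpolarized light through the first polarizer → I₁ = ½ I₀, now polarized at 14°.
I₂ = I₁ cos²(71° − 14°) = 0.5 I₀ · cos²(57°) = 0.1483 I₀.
Target fraction: 6950 / 4.90e4 lux = 0.1418 of I₀.
Need I₃/I₀ = 0.1418, so cos²(θ − 71°) = 0.1418 / 0.1483 = 0.9563.
θ − 71° = arccos(√0.9563) = 12.1°, giving θ ≈ 71 + 12.1 = 83.1°.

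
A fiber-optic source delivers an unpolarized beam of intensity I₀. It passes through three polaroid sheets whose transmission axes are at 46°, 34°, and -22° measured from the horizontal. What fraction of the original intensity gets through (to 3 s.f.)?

≈ 0.150 I₀

Unpolarized light through the first polarizer → I₁ = ½ I₀, now polarized at 46°.
I₂ = I₁ cos²(34° − 46°) = 0.5 I₀ · cos²(12°) = 0.4784 I₀.
I₃ = I₂ cos²(-22° − 34°) = 0.4784 I₀ · cos²(56°) = 0.1496 I₀.
Transmitted fraction = 0.1496.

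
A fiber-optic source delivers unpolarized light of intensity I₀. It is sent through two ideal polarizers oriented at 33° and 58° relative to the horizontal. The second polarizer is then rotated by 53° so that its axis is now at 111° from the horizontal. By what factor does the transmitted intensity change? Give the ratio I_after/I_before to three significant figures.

Before rotation:
Unpolarized light through the first polarizer → I₁ = ½ I₀, now polarized at 33°.
I₂ = I₁ cos²(58° − 33°) = 0.5 I₀ · cos²(25°) = 0.4107 I₀.
After rotation:
Unpolarized light through the first polarizer → I₁ = ½ I₀, now polarized at 33°.
I₂ = I₁ cos²(111° − 33°) = 0.5 I₀ · cos²(78°) = 0.02161 I₀.
Ratio = 0.02161 / 0.4107 = 0.05263.

I_new/I_old ≈ 0.0526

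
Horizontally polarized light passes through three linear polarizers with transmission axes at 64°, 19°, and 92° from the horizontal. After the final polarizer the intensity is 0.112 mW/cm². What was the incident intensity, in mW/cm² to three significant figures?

I₀ ≈ 13.6 mW/cm²

By Malus's law, I₁ = I₀ cos²(64° − 0°) = I₀ cos²(64°) = 0.1922 I₀.
I₂ = I₁ cos²(19° − 64°) = 0.1922 I₀ · cos²(45°) = 0.09608 I₀.
I₃ = I₂ cos²(92° − 19°) = 0.09608 I₀ · cos²(73°) = 0.008213 I₀.
So 0.112 mW/cm² = 0.008213 I₀, giving I₀ = 0.112/0.008213 = 13.64 mW/cm².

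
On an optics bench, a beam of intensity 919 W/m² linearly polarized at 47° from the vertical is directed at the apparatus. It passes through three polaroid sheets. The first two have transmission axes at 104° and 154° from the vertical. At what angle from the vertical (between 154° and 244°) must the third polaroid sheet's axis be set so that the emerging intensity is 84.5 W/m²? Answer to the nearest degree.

I₁ = I₀ cos²(104° − 47°) = I₀ cos²(57°) = 0.2966 I₀.
I₂ = I₁ cos²(154° − 104°) = 0.2966 I₀ · cos²(50°) = 0.1226 I₀.
Target fraction: 84.5 / 919 W/m² = 0.09195 of I₀.
Need I₃/I₀ = 0.09195, so cos²(θ − 154°) = 0.09195 / 0.1226 = 0.7502.
θ − 154° = arccos(√0.7502) = 30.0°, giving θ ≈ 154 + 30.0 = 184.0°.

θ ≈ 184°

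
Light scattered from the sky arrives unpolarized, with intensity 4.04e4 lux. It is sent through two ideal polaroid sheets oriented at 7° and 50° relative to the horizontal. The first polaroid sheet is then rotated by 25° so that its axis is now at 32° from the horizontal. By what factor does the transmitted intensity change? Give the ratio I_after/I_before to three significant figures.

I_new/I_old ≈ 1.69

Before rotation:
Unpolarized light through the first polarizer → I₁ = ½ I₀, now polarized at 7°.
I₂ = I₁ cos²(50° − 7°) = 0.5 I₀ · cos²(43°) = 0.2674 I₀.
After rotation:
Unpolarized light through the first polarizer → I₁ = ½ I₀, now polarized at 32°.
I₂ = I₁ cos²(50° − 32°) = 0.5 I₀ · cos²(18°) = 0.4523 I₀.
Ratio = 0.4523 / 0.2674 = 1.691.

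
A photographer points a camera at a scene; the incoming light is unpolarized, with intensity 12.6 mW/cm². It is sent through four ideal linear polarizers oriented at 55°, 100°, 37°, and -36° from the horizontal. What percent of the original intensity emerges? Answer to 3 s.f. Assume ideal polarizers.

Unpolarized light through the first polarizer → I₁ = 12.6 mW/cm²/2 = 6.3 mW/cm², polarized at 55°.
I₂ = I₁ · cos²(45°) = 6.3 · 0.5 = 3.15 mW/cm².
I₃ = I₂ · cos²(63°) = 3.15 · 0.2061 = 0.6492 mW/cm².
I₄ = I₃ · cos²(73°) = 0.6492 · 0.08548 = 0.0555 mW/cm².
That is 0.4405% of the incident intensity.

≈ 0.440%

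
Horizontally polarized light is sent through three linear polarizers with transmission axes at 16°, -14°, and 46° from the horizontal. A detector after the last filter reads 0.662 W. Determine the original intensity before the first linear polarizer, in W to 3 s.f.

I₀ ≈ 3.82 W

By Malus's law, I₁ = I₀ cos²(16° − 0°) = I₀ cos²(16°) = 0.924 I₀.
I₂ = I₁ cos²(-14° − 16°) = 0.924 I₀ · cos²(30°) = 0.693 I₀.
I₃ = I₂ cos²(46° + 14°) = 0.693 I₀ · cos²(60°) = 0.1733 I₀.
So 0.662 W = 0.1733 I₀, giving I₀ = 0.662/0.1733 = 3.821 W.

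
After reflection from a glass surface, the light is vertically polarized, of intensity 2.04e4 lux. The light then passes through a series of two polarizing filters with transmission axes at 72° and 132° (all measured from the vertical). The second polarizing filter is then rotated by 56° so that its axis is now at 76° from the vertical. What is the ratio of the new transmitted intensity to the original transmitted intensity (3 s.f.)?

I_new/I_old ≈ 3.98

Before rotation:
By Malus's law, I₁ = I₀ cos²(72° − 0°) = I₀ cos²(72°) = 0.09549 I₀.
I₂ = I₁ cos²(132° − 72°) = 0.09549 I₀ · cos²(60°) = 0.02387 I₀.
After rotation:
I₁ = I₀ cos²(72° − 0°) = I₀ cos²(72°) = 0.09549 I₀.
I₂ = I₁ cos²(76° − 72°) = 0.09549 I₀ · cos²(4°) = 0.09503 I₀.
Ratio = 0.09503 / 0.02387 = 3.981.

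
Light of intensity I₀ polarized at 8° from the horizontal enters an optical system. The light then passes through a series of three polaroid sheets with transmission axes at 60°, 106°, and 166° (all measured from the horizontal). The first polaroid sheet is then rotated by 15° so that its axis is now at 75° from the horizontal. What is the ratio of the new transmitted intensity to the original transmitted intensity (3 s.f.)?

Before rotation:
I₁ = I₀ cos²(60° − 8°) = I₀ cos²(52°) = 0.379 I₀.
I₂ = I₁ cos²(106° − 60°) = 0.379 I₀ · cos²(46°) = 0.1829 I₀.
I₃ = I₂ cos²(166° − 106°) = 0.1829 I₀ · cos²(60°) = 0.04573 I₀.
After rotation:
I₁ = I₀ cos²(75° − 8°) = I₀ cos²(67°) = 0.1527 I₀.
I₂ = I₁ cos²(106° − 75°) = 0.1527 I₀ · cos²(31°) = 0.1122 I₀.
I₃ = I₂ cos²(166° − 106°) = 0.1122 I₀ · cos²(60°) = 0.02804 I₀.
Ratio = 0.02804 / 0.04573 = 0.6133.

I_new/I_old ≈ 0.613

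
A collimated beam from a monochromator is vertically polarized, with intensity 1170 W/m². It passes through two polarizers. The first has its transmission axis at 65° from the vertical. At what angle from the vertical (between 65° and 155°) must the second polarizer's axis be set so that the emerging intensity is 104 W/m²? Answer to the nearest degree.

θ ≈ 110°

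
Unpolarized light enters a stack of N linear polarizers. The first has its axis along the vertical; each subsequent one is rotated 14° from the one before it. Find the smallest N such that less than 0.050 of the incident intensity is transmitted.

First polarizer halves the unpolarized light: factor 1/2.
Each further stage multiplies by cos²(14°) = 0.9415.
After N polarizers: T = 0.5·0.9415^(N−1). Require T < 0.050 ⇒ N−1 > ln(0.050/0.5)/ln(0.9415) = 38.18, so N−1 ≥ 39 and N = 40.
Check: N=40 gives T = 0.04759 < 0.050; N=39 gives T = 0.05055.

N = 40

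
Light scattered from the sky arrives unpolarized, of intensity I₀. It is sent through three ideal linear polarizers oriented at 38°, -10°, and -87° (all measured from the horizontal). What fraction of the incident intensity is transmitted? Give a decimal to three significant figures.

≈ 0.0113 I₀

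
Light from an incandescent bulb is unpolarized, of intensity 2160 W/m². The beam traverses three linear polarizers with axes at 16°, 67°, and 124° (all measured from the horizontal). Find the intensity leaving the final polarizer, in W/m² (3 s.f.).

I ≈ 127 W/m²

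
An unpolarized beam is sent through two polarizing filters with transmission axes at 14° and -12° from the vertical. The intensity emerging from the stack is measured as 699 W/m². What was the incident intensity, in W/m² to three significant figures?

I₀ ≈ 1730 W/m²

Unpolarized light through the first polarizer → I₁ = ½ I₀, now polarized at 14°.
I₂ = I₁ cos²(-12° − 14°) = 0.5 I₀ · cos²(26°) = 0.4039 I₀.
So 699 W/m² = 0.4039 I₀, giving I₀ = 699/0.4039 = 1731 W/m².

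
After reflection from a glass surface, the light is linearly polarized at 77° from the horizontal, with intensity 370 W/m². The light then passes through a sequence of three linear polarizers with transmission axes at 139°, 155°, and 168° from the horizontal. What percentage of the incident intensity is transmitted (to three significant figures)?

≈ 19.3%

I₁ = 370 W/m² · cos²(62°) = 81.55 W/m².
I₂ = I₁ · cos²(16°) = 81.55 · 0.924 = 75.35 W/m².
I₃ = I₂ · cos²(13°) = 75.35 · 0.9494 = 71.54 W/m².
That is 19.34% of the incident intensity.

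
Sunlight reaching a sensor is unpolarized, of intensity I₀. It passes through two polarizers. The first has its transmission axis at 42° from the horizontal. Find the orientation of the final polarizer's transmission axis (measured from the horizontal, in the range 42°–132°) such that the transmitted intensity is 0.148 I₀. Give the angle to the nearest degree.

Unpolarized light through the first polarizer → I₁ = ½ I₀, now polarized at 42°.
Need I₂/I₀ = 0.148, so cos²(θ − 42°) = 0.148 / 0.5 = 0.296.
θ − 42° = arccos(√0.296) = 57.0°, giving θ ≈ 42 + 57.0 = 99.0°.

θ ≈ 99°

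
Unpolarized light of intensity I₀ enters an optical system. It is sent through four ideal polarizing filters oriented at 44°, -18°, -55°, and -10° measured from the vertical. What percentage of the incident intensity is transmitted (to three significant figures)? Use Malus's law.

Unpolarized light through the first polarizer → I₁ = ½ I₀, now polarized at 44°.
I₂ = I₁ cos²(-18° − 44°) = 0.5 I₀ · cos²(62°) = 0.1102 I₀.
I₃ = I₂ cos²(-55° + 18°) = 0.1102 I₀ · cos²(37°) = 0.07029 I₀.
I₄ = I₃ cos²(-10° + 55°) = 0.07029 I₀ · cos²(45°) = 0.03514 I₀.
That is 3.514% of the incident intensity.

≈ 3.51%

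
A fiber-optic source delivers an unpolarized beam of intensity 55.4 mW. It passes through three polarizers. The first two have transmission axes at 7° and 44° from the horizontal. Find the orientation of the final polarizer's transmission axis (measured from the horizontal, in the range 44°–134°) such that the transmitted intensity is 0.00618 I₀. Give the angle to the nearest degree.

θ ≈ 126°

Unpolarized light through the first polarizer → I₁ = ½ I₀, now polarized at 7°.
I₂ = I₁ cos²(44° − 7°) = 0.5 I₀ · cos²(37°) = 0.3189 I₀.
Need I₃/I₀ = 0.00618, so cos²(θ − 44°) = 0.00618 / 0.3189 = 0.01938.
θ − 44° = arccos(√0.01938) = 82.0°, giving θ ≈ 44 + 82.0 = 126.0°.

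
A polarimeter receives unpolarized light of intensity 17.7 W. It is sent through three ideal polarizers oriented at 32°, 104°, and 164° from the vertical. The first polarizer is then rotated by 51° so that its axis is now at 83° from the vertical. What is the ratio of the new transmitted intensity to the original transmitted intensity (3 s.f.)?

Before rotation:
Unpolarized light through the first polarizer → I₁ = ½ I₀, now polarized at 32°.
I₂ = I₁ cos²(104° − 32°) = 0.5 I₀ · cos²(72°) = 0.04775 I₀.
I₃ = I₂ cos²(164° − 104°) = 0.04775 I₀ · cos²(60°) = 0.01194 I₀.
After rotation:
Unpolarized light through the first polarizer → I₁ = ½ I₀, now polarized at 83°.
I₂ = I₁ cos²(104° − 83°) = 0.5 I₀ · cos²(21°) = 0.4358 I₀.
I₃ = I₂ cos²(164° − 104°) = 0.4358 I₀ · cos²(60°) = 0.1089 I₀.
Ratio = 0.1089 / 0.01194 = 9.127.

I_new/I_old ≈ 9.13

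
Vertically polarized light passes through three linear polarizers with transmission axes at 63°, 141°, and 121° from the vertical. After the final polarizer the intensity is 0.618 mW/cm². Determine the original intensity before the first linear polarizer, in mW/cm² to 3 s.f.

I₀ ≈ 78.6 mW/cm²

I₁ = I₀ cos²(63° − 0°) = I₀ cos²(63°) = 0.2061 I₀.
I₂ = I₁ cos²(141° − 63°) = 0.2061 I₀ · cos²(78°) = 0.008909 I₀.
I₃ = I₂ cos²(121° − 141°) = 0.008909 I₀ · cos²(20°) = 0.007867 I₀.
So 0.618 mW/cm² = 0.007867 I₀, giving I₀ = 0.618/0.007867 = 78.55 mW/cm².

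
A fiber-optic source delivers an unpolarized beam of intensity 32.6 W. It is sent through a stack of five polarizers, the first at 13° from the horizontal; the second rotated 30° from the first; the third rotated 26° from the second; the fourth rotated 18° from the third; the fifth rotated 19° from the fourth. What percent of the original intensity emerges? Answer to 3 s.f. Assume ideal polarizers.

≈ 24.5%

Unpolarized light through the first polarizer → I₁ = 32.6 W/2 = 16.3 W, polarized at 13°.
I₂ = I₁ · cos²(30°) = 16.3 · 0.75 = 12.23 W.
I₃ = I₂ · cos²(26°) = 12.23 · 0.8078 = 9.876 W.
I₄ = I₃ · cos²(18°) = 9.876 · 0.9045 = 8.933 W.
I₅ = I₄ · cos²(19°) = 8.933 · 0.894 = 7.986 W.
That is 24.5% of the incident intensity.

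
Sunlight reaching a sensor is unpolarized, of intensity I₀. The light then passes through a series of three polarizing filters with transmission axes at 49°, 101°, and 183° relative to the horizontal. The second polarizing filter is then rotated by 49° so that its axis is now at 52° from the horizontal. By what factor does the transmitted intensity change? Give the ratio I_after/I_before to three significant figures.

I_new/I_old ≈ 58.5

Before rotation:
Unpolarized light through the first polarizer → I₁ = ½ I₀, now polarized at 49°.
I₂ = I₁ cos²(101° − 49°) = 0.5 I₀ · cos²(52°) = 0.1895 I₀.
I₃ = I₂ cos²(183° − 101°) = 0.1895 I₀ · cos²(82°) = 0.003671 I₀.
After rotation:
Unpolarized light through the first polarizer → I₁ = ½ I₀, now polarized at 49°.
I₂ = I₁ cos²(52° − 49°) = 0.5 I₀ · cos²(3°) = 0.4986 I₀.
Angle between axes 2 and 3: 49°. I₃ = 0.4986 I₀ · cos²(49°) = 0.2146 I₀.
Ratio = 0.2146 / 0.003671 = 58.47.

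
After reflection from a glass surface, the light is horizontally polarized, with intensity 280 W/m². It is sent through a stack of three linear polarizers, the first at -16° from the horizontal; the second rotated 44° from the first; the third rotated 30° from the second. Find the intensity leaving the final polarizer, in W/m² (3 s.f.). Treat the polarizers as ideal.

I ≈ 100 W/m²

By Malus's law, I₁ = 280 W/m² · cos²(16°) = 258.7 W/m².
I₂ = I₁ · cos²(44°) = 258.7 · 0.5174 = 133.9 W/m².
I₃ = I₂ · cos²(30°) = 133.9 · 0.75 = 100.4 W/m².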